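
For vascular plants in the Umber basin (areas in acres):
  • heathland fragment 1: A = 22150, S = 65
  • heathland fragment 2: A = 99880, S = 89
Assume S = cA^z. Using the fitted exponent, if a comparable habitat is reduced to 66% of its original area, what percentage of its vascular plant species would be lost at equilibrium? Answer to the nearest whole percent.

8%

z = ln(89/65) / ln(99880/22150) = 0.3142 / 1.5061 = 0.2086
S_new/S_old = (A_new/A_old)^z = 0.66^0.2086 = exp(0.2086 × -0.4155) = 0.917
Fraction lost = 1 − 0.917 = 0.08304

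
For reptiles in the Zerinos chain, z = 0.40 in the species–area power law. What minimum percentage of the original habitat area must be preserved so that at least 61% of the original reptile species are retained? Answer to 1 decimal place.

Need (A_new/A_old)^0.4 = 0.61, so A_new/A_old = 0.61^(1/0.4) = 0.61^2.5
ln(A_new/A_old) = ln 0.61 / 0.4 = -0.4943 / 0.4 = -1.2357
A_new/A_old = e^-1.2357 ≈ 0.2906

29.1%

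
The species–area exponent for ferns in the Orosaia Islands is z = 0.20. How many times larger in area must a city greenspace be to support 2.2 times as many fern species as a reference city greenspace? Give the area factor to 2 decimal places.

51.54

(A₂/A₁)^0.2 = 2.2, so A₂/A₁ = 2.2^(1/0.2) = 2.2^5
ln(A₂/A₁) = ln 2.2 / 0.2 = 0.7885 / 0.2 = 3.9423
A₂/A₁ = e^3.9423 ≈ 51.54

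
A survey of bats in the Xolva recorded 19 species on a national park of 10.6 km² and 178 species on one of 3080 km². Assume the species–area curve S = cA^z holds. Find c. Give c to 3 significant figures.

z = ln(S₂/S₁) / ln(A₂/A₁) = ln(178/19) / ln(3080/10.6) = 2.2373 / 5.6718 = 0.3945
c = S₁ / A₁^z = 19 / 10.6^0.3945 = 19 / 2.538 = 7.487

7.49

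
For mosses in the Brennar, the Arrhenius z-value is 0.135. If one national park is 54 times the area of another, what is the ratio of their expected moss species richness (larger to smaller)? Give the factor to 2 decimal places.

1.71

S₂/S₁ = (A₂/A₁)^z = 54^0.135
ln(S₂/S₁) = 0.135 × ln 54 = 0.135 × 3.9890 = 0.5385
S₂/S₁ = e^0.5385 ≈ 1.713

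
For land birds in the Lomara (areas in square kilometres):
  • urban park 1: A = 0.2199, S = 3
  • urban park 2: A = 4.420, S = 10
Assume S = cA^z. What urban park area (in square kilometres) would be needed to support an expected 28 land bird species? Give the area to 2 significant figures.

58 square kilometres

z = ln(10/3) / ln(4.42/0.2199) = 1.2040 / 3.0007 = 0.4012
c = 3 / 0.2199^0.4012 = 3 / 0.5446 = 5.509
A = (28/5.509)^(1/0.4012) ⇒ ln A = ln(5.083)/0.4012 = 4.0523
A = e^4.0523 ≈ 57.53 square kilometres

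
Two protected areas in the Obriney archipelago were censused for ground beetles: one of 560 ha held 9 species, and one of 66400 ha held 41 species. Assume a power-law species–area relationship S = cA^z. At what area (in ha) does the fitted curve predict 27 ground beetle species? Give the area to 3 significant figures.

z = ln(41/9) / ln(66400/560) = 1.5163 / 4.7755 = 0.3175
c = 9 / 560^0.3175 = 9 / 7.458 = 1.207
A = (27/1.207)^(1/0.3175) ⇒ ln A = ln(22.37)/0.3175 = 9.7879
A = e^9.7879 ≈ 17816 ha

17800 ha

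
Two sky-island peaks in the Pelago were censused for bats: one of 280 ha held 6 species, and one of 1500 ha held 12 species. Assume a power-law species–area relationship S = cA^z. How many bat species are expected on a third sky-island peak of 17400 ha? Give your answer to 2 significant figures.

z = ln(12/6) / ln(1500/280) = 0.6931 / 1.6784 = 0.4130
c = 6 / 280^0.4130 = 6 / 10.25 = 0.5855
S₃ = 0.5855 × 17400^0.4130 = 0.5855 × 56.39 ≈ 33.02

33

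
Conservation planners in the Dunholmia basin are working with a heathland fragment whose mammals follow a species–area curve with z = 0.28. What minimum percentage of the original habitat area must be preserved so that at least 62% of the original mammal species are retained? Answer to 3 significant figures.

Need (A_new/A_old)^0.28 = 0.62, so A_new/A_old = 0.62^(1/0.28) = 0.62^3.571
ln(A_new/A_old) = ln 0.62 / 0.28 = -0.4780 / 0.28 = -1.7073
A_new/A_old = e^-1.7073 ≈ 0.1814

18.1%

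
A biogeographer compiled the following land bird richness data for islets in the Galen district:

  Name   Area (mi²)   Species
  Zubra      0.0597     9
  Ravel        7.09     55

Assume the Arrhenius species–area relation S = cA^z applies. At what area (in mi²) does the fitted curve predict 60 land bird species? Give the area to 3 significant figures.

z = ln(55/9) / ln(7.09/0.0597) = 1.8101 / 4.7771 = 0.3789
c = 9 / 0.0597^0.3789 = 9 / 0.3437 = 26.18
A = (60/26.18)^(1/0.3789) ⇒ ln A = ln(2.291)/0.3789 = 2.1883
A = e^2.1883 ≈ 8.92 mi²

8.92 mi²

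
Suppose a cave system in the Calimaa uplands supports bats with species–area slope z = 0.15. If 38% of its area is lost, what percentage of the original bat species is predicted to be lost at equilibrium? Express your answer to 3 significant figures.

6.92%

S_new/S_old = (A_new/A_old)^z = 0.62^0.15
= exp(0.15 × ln 0.62) = exp(0.15 × -0.4780) = exp(-0.0717) ≈ 0.9308
Fraction lost = 1 − 0.9308 = 0.06919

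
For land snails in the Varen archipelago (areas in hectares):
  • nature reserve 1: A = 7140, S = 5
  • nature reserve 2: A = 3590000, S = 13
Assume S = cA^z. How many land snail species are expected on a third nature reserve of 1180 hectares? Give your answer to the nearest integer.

z = ln(13/5) / ln(3590000/7140) = 0.9555 / 6.2202 = 0.1536
c = 5 / 7140^0.1536 = 5 / 3.908 = 1.279
S₃ = 1.279 × 1180^0.1536 = 1.279 × 2.964 ≈ 3.792

4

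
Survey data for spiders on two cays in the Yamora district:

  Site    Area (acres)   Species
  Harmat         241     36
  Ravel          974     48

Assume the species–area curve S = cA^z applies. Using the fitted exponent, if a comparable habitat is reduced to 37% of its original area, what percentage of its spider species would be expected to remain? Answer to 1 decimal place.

z = ln(48/36) / ln(974/241) = 0.2877 / 1.3966 = 0.2060
S_new/S_old = (A_new/A_old)^z = 0.37^0.2060 = exp(0.2060 × -0.9943) = 0.8148

81.5%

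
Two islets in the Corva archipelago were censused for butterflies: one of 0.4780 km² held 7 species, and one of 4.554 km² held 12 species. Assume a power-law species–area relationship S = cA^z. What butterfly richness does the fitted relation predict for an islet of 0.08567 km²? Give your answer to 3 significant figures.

z = ln(12/7) / ln(4.554/0.478) = 0.5390 / 2.2542 = 0.2391
c = 7 / 0.478^0.2391 = 7 / 0.8382 = 8.351
S₃ = 8.351 × 0.08567^0.2391 = 8.351 × 0.5557 ≈ 4.641

4.64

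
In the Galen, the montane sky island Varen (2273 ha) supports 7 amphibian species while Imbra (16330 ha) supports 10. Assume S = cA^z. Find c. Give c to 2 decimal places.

1.73

z = ln(S₂/S₁) / ln(A₂/A₁) = ln(10/7) / ln(16330/2273) = 0.3567 / 1.9719 = 0.1809
c = S₁ / A₁^z = 7 / 2273^0.1809 = 7 / 4.047 = 1.73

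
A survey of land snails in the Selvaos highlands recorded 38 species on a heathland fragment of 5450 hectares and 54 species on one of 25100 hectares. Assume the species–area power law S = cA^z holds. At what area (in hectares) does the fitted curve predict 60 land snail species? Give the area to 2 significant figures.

z = ln(54/38) / ln(25100/5450) = 0.3514 / 1.5273 = 0.2301
c = 38 / 5450^0.2301 = 38 / 7.239 = 5.249
A = (60/5.249)^(1/0.2301) ⇒ ln A = ln(11.43)/0.2301 = 10.5885
A = e^10.5885 ≈ 39678 hectares

40000 hectares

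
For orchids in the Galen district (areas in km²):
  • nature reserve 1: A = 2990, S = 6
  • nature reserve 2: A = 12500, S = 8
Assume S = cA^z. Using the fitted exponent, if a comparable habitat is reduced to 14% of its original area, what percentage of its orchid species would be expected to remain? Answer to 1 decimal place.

67.3%

z = ln(8/6) / ln(12500/2990) = 0.2877 / 1.4305 = 0.2011
S_new/S_old = (A_new/A_old)^z = 0.14^0.2011 = exp(0.2011 × -1.9661) = 0.6734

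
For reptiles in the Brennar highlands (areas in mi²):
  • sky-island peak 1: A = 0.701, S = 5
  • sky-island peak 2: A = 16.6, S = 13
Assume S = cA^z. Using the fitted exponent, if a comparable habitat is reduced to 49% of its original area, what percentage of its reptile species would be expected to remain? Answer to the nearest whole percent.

81%

z = ln(13/5) / ln(16.6/0.701) = 0.9555 / 3.1647 = 0.3019
S_new/S_old = (A_new/A_old)^z = 0.49^0.3019 = exp(0.3019 × -0.7133) = 0.8062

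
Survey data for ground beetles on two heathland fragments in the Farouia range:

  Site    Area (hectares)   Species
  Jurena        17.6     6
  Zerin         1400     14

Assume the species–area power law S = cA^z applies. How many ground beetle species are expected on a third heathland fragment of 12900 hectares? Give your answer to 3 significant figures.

21.5

z = ln(14/6) / ln(1400/17.6) = 0.8473 / 4.3763 = 0.1936
c = 6 / 17.6^0.1936 = 6 / 1.742 = 3.444
S₃ = 3.444 × 12900^0.1936 = 3.444 × 6.25 ≈ 21.52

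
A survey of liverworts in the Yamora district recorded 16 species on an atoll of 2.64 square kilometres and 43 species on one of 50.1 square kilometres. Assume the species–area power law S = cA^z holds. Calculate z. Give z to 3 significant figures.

Taking logs: ln S = ln c + z ln A, so z = (ln S₂ − ln S₁)/(ln A₂ − ln A₁).
z = ln(43/16) / ln(50.1/2.64) = ln(2.688) / ln(18.98) = 0.9886 / 2.9432 = 0.3359

0.336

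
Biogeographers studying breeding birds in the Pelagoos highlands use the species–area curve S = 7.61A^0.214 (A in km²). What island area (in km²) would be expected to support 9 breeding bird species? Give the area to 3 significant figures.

2.19 km²

9 = 7.61 × A^0.214  ⇒  A^0.214 = 9/7.61 = 1.183
ln A = ln(1.183) / 0.214 = 0.1678 / 0.214 = 0.7839
A = e^0.7839 ≈ 2.19 km²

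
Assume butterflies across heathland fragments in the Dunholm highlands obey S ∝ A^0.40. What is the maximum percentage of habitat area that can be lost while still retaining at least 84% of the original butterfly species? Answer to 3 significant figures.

Need (A_new/A_old)^0.4 = 0.84, so A_new/A_old = 0.84^(1/0.4) = 0.84^2.5
ln(A_new/A_old) = ln 0.84 / 0.4 = -0.1744 / 0.4 = -0.4359
A_new/A_old = e^-0.4359 ≈ 0.6467
Fraction that can be lost = 1 − 0.6467 = 0.3533

35.3%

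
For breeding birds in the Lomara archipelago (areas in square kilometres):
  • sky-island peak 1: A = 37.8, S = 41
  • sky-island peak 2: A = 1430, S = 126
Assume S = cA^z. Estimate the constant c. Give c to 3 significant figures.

z = ln(S₂/S₁) / ln(A₂/A₁) = ln(126/41) / ln(1430/37.8) = 1.1227 / 3.6331 = 0.3090
c = S₁ / A₁^z = 41 / 37.8^0.3090 = 41 / 3.072 = 13.34

13.3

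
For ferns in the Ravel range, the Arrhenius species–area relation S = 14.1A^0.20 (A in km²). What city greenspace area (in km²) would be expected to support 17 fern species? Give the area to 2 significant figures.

17 = 14.1 × A^0.2  ⇒  A^0.2 = 17/14.1 = 1.206
ln A = ln(1.206) / 0.2 = 0.1870 / 0.2 = 0.9352
A = e^0.9352 ≈ 2.548 km²

2.5 km²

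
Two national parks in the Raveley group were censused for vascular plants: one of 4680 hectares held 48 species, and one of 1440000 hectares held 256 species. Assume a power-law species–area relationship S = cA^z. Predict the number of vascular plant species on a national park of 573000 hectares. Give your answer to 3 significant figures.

196

z = ln(256/48) / ln(1440000/4680) = 1.6740 / 5.7291 = 0.2922
c = 48 / 4680^0.2922 = 48 / 11.81 = 4.063
S₃ = 4.063 × 573000^0.2922 = 4.063 × 48.14 ≈ 195.6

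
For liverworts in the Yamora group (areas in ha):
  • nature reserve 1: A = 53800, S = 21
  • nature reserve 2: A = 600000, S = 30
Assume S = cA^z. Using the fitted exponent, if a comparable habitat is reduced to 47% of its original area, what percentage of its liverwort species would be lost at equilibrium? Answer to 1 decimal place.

z = ln(30/21) / ln(600000/53800) = 0.3567 / 2.4117 = 0.1479
S_new/S_old = (A_new/A_old)^z = 0.47^0.1479 = exp(0.1479 × -0.7550) = 0.8943
Fraction lost = 1 − 0.8943 = 0.1057

10.6%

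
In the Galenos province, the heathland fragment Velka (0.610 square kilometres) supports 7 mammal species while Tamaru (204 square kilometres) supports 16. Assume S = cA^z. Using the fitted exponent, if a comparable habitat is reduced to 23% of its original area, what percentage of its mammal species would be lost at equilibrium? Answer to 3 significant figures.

18.9%

z = ln(16/7) / ln(204/0.61) = 0.8267 / 5.8124 = 0.1422
S_new/S_old = (A_new/A_old)^z = 0.23^0.1422 = exp(0.1422 × -1.4697) = 0.8114
Fraction lost = 1 − 0.8114 = 0.1886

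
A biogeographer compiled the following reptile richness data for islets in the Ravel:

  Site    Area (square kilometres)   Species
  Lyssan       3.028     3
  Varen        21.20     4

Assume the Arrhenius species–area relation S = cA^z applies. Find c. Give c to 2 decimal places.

2.55

z = ln(S₂/S₁) / ln(A₂/A₁) = ln(4/3) / ln(21.2/3.028) = 0.2877 / 1.9461 = 0.1478
c = S₁ / A₁^z = 3 / 3.028^0.1478 = 3 / 1.178 = 2.547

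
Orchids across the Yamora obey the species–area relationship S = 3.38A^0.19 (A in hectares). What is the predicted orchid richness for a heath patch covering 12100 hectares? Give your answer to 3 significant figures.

S = 3.38 × 12100^0.19
ln S = ln 3.38 + 0.19 × ln 12100 = 1.2179 + 0.19 × 9.4010 = 3.0041
S = e^3.0041 ≈ 20.17

20.2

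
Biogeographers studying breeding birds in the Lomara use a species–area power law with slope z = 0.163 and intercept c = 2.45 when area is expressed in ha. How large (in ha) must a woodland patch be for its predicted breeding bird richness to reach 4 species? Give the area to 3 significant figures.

4 = 2.45 × A^0.163  ⇒  A^0.163 = 4/2.45 = 1.633
ln A = ln(1.633) / 0.163 = 0.4902 / 0.163 = 3.0074
A = e^3.0074 ≈ 20.23 ha

20.2 ha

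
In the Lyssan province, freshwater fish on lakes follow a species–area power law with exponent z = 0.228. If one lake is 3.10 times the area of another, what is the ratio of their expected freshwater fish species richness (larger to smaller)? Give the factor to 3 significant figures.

S₂/S₁ = (A₂/A₁)^z = 3.1^0.228
ln(S₂/S₁) = 0.228 × ln 3.1 = 0.228 × 1.1314 = 0.2580
S₂/S₁ = e^0.2580 ≈ 1.294

1.29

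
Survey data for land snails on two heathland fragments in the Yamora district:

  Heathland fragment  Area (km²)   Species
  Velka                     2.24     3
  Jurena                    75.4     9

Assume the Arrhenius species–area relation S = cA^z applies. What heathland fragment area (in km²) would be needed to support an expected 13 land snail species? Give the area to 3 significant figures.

z = ln(9/3) / ln(75.4/2.24) = 1.0986 / 3.5163 = 0.3124
c = 3 / 2.24^0.3124 = 3 / 1.287 = 2.332
A = (13/2.332)^(1/0.3124) ⇒ ln A = ln(5.575)/0.3124 = 5.4998
A = e^5.4998 ≈ 244.6 km²

245 km²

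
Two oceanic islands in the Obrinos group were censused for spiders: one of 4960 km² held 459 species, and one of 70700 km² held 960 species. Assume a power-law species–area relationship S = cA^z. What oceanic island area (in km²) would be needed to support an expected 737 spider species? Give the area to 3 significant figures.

27300 km²

z = ln(960/459) / ln(70700/4960) = 0.7379 / 2.6570 = 0.2777
c = 459 / 4960^0.2777 = 459 / 10.62 = 43.21
A = (737/43.21)^(1/0.2777) ⇒ ln A = ln(17.06)/0.2777 = 10.2143
A = e^10.2143 ≈ 27291 km²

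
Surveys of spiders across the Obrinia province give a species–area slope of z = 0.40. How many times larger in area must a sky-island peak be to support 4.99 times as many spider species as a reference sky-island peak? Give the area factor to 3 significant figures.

(A₂/A₁)^0.4 = 4.99, so A₂/A₁ = 4.99^(1/0.4) = 4.99^2.5
ln(A₂/A₁) = ln 4.99 / 0.4 = 1.6074 / 0.4 = 4.0186
A₂/A₁ = e^4.0186 ≈ 55.62

55.6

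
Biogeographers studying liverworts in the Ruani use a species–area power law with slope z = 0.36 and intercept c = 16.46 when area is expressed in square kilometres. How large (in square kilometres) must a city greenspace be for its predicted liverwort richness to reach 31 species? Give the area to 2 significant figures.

31 = 16.46 × A^0.36  ⇒  A^0.36 = 31/16.46 = 1.883
ln A = ln(1.883) / 0.36 = 0.6331 / 0.36 = 1.7585
A = e^1.7585 ≈ 5.804 square kilometres

5.8 square kilometres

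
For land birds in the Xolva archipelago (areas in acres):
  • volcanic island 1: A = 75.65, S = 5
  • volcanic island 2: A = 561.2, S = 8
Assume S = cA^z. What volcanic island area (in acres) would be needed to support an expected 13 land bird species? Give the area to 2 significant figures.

4400 acres

z = ln(8/5) / ln(561.2/75.65) = 0.4700 / 2.0040 = 0.2345
c = 5 / 75.65^0.2345 = 5 / 2.758 = 1.813
A = (13/1.813)^(1/0.2345) ⇒ ln A = ln(7.172)/0.2345 = 8.4001
A = e^8.4001 ≈ 4448 acres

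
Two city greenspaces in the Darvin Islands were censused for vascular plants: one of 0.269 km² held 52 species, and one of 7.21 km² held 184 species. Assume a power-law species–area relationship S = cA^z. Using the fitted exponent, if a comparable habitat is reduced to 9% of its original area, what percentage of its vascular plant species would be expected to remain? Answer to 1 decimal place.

z = ln(184/52) / ln(7.21/0.269) = 1.2637 / 3.2885 = 0.3843
S_new/S_old = (A_new/A_old)^z = 0.09^0.3843 = exp(0.3843 × -2.4079) = 0.3964

39.6%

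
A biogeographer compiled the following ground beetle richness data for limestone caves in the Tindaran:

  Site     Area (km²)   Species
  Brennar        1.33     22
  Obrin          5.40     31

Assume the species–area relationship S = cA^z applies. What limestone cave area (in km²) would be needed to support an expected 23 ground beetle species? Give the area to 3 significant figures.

1.59 km²

z = ln(31/22) / ln(5.4/1.33) = 0.3429 / 1.4012 = 0.2447
c = 22 / 1.33^0.2447 = 22 / 1.072 = 20.52
A = (23/20.52)^(1/0.2447) ⇒ ln A = ln(1.121)/0.2447 = 0.4668
A = e^0.4668 ≈ 1.595 km²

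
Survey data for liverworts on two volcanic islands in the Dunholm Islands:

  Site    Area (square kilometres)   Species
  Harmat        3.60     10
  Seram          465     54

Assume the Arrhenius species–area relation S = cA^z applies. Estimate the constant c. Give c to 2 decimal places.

6.41

z = ln(S₂/S₁) / ln(A₂/A₁) = ln(54/10) / ln(465/3.6) = 1.6864 / 4.8611 = 0.3469
c = S₁ / A₁^z = 10 / 3.6^0.3469 = 10 / 1.56 = 6.412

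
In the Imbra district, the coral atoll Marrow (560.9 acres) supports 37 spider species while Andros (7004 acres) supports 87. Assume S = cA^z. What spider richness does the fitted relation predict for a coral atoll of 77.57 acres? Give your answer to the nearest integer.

z = ln(87/37) / ln(7004/560.9) = 0.8550 / 2.5247 = 0.3387
c = 37 / 560.9^0.3387 = 37 / 8.529 = 4.338
S₃ = 4.338 × 77.57^0.3387 = 4.338 × 4.365 ≈ 18.93

19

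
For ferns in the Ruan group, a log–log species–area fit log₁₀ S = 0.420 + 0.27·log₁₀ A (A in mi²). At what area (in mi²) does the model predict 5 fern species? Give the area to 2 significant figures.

5 = 2.63 × A^0.27  ⇒  A^0.27 = 5/2.63 = 1.901
ln A = ln(1.901) / 0.27 = 0.6424 / 0.27 = 2.3791
A = e^2.3791 ≈ 10.79 mi²

11 mi²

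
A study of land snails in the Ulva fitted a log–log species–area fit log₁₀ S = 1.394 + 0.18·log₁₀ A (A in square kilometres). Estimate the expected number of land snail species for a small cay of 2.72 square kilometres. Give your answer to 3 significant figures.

S = 24.77 × 2.72^0.18 = 24.77 × 1.197 ≈ 29.66

29.7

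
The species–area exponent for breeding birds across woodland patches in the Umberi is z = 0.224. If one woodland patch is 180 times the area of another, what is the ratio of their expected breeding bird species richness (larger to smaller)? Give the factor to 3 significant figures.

S₂/S₁ = (A₂/A₁)^z = 180^0.224
ln(S₂/S₁) = 0.224 × ln 180 = 0.224 × 5.1930 = 1.1632
S₂/S₁ = e^1.1632 ≈ 3.2

3.20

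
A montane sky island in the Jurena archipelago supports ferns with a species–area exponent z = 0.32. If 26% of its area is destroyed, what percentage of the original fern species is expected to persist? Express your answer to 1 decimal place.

90.8%

S_new/S_old = (A_new/A_old)^z = 0.74^0.32
= exp(0.32 × ln 0.74) = exp(0.32 × -0.3011) = exp(-0.0964) ≈ 0.9081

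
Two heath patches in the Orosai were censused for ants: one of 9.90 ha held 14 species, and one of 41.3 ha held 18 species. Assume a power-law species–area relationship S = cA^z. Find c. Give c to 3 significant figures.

9.35

z = ln(S₂/S₁) / ln(A₂/A₁) = ln(18/14) / ln(41.3/9.9) = 0.2513 / 1.4283 = 0.1760
c = S₁ / A₁^z = 14 / 9.9^0.1760 = 14 / 1.497 = 9.353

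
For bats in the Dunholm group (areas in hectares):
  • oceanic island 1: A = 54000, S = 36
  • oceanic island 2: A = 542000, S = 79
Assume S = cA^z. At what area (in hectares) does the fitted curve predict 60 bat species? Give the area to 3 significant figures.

z = ln(79/36) / ln(542000/54000) = 0.7859 / 2.3063 = 0.3408
c = 36 / 54000^0.3408 = 36 / 40.99 = 0.8782
A = (60/0.8782)^(1/0.3408) ⇒ ln A = ln(68.32)/0.3408 = 12.3957
A = e^12.3957 ≈ 241769 hectares

242000 hectares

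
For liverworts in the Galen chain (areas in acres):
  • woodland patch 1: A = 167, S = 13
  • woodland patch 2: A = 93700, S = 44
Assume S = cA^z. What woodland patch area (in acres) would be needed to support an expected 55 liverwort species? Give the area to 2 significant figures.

z = ln(44/13) / ln(93700/167) = 1.2192 / 6.3299 = 0.1926
c = 13 / 167^0.1926 = 13 / 2.68 = 4.851
A = (55/4.851)^(1/0.1926) ⇒ ln A = ln(11.34)/0.1926 = 12.6063
A = e^12.6063 ≈ 298443 acres

300000 acres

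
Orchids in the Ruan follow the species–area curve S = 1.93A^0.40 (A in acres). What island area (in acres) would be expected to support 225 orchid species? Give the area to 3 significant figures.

147000 acres

225 = 1.93 × A^0.4  ⇒  A^0.4 = 225/1.93 = 116.6
ln A = ln(116.6) / 0.4 = 4.7586 / 0.4 = 11.8965
A = e^11.8965 ≈ 146745 acres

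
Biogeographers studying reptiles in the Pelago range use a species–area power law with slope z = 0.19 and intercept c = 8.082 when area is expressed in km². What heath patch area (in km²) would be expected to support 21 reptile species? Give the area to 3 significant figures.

21 = 8.082 × A^0.19  ⇒  A^0.19 = 21/8.082 = 2.598
ln A = ln(2.598) / 0.19 = 0.9549 / 0.19 = 5.0257
A = e^5.0257 ≈ 152.3 km²

152 km²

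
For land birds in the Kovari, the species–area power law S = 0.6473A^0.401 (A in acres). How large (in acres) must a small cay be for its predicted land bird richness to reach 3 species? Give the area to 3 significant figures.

3 = 0.6473 × A^0.401  ⇒  A^0.401 = 3/0.6473 = 4.635
ln A = ln(4.635) / 0.401 = 1.5336 / 0.401 = 3.8243
A = e^3.8243 ≈ 45.8 acres

45.8 acres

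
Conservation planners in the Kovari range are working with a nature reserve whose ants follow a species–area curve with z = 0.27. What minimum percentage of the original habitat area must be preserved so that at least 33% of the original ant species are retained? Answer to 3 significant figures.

1.65%

Need (A_new/A_old)^0.27 = 0.33, so A_new/A_old = 0.33^(1/0.27) = 0.33^3.704
ln(A_new/A_old) = ln 0.33 / 0.27 = -1.1087 / 0.27 = -4.1062
A_new/A_old = e^-4.1062 ≈ 0.01647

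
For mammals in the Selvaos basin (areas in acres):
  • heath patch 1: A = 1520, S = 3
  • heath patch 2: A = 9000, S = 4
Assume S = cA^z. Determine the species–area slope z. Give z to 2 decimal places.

0.16

Taking logs: ln S = ln c + z ln A, so z = (ln S₂ − ln S₁)/(ln A₂ − ln A₁).
z = ln(4/3) / ln(9000/1520) = ln(1.333) / ln(5.921) = 0.2877 / 1.7785 = 0.1618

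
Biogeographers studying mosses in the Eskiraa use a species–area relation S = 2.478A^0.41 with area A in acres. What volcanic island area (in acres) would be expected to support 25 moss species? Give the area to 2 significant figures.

25 = 2.478 × A^0.41  ⇒  A^0.41 = 25/2.478 = 10.09
ln A = ln(10.09) / 0.41 = 2.3114 / 0.41 = 5.6376
A = e^5.6376 ≈ 280.8 acres

280 acres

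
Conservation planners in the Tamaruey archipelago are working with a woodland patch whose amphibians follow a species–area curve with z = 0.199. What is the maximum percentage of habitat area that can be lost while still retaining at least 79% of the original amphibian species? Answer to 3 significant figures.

Need (A_new/A_old)^0.199 = 0.79, so A_new/A_old = 0.79^(1/0.199) = 0.79^5.025
ln(A_new/A_old) = ln 0.79 / 0.199 = -0.2357 / 0.199 = -1.1845
A_new/A_old = e^-1.1845 ≈ 0.3059
Fraction that can be lost = 1 − 0.3059 = 0.6941

69.4%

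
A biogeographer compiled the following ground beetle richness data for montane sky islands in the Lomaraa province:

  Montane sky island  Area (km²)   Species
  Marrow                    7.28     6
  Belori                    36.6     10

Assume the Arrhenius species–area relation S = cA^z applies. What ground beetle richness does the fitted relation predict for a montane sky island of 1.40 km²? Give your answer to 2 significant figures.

3.6

z = ln(10/6) / ln(36.6/7.28) = 0.5108 / 1.6149 = 0.3163
c = 6 / 7.28^0.3163 = 6 / 1.874 = 3.202
S₃ = 3.202 × 1.4^0.3163 = 3.202 × 1.112 ≈ 3.562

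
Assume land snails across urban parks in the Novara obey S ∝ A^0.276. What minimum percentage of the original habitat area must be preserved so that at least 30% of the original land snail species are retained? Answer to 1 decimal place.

1.3%

Need (A_new/A_old)^0.276 = 0.3, so A_new/A_old = 0.3^(1/0.276) = 0.3^3.623
ln(A_new/A_old) = ln 0.3 / 0.276 = -1.2040 / 0.276 = -4.3622
A_new/A_old = e^-4.3622 ≈ 0.01275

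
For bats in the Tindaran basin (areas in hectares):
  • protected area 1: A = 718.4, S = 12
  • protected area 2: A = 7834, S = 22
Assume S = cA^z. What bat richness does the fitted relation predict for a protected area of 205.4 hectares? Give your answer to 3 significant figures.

z = ln(22/12) / ln(7834/718.4) = 0.6061 / 2.3892 = 0.2537
c = 12 / 718.4^0.2537 = 12 / 5.305 = 2.262
S₃ = 2.262 × 205.4^0.2537 = 2.262 × 3.861 ≈ 8.734

8.73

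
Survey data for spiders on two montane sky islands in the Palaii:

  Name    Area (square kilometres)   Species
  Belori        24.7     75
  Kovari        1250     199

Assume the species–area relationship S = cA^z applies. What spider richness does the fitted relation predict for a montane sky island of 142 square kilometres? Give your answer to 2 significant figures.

z = ln(199/75) / ln(1250/24.7) = 0.9758 / 3.9241 = 0.2487
c = 75 / 24.7^0.2487 = 75 / 2.22 = 33.79
S₃ = 33.79 × 142^0.2487 = 33.79 × 3.429 ≈ 115.9

120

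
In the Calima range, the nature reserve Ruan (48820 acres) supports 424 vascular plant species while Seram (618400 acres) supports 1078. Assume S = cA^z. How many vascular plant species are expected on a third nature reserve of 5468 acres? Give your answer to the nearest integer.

190

z = ln(1078/424) / ln(618400/48820) = 0.9331 / 2.5390 = 0.3675
c = 424 / 48820^0.3675 = 424 / 52.86 = 8.021
S₃ = 8.021 × 5468^0.3675 = 8.021 × 23.64 ≈ 189.6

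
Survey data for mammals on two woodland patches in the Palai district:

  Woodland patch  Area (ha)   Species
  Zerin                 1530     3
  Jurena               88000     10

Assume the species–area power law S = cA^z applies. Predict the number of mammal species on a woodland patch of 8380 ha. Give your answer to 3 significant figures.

4.97

z = ln(10/3) / ln(88000/1530) = 1.2040 / 4.0521 = 0.2971
c = 3 / 1530^0.2971 = 3 / 8.836 = 0.3395
S₃ = 0.3395 × 8380^0.2971 = 0.3395 × 14.65 ≈ 4.972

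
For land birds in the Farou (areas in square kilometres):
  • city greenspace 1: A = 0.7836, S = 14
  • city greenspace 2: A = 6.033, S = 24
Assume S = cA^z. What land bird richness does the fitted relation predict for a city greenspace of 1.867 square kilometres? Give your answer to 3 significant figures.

z = ln(24/14) / ln(6.033/0.7836) = 0.5390 / 2.0411 = 0.2641
c = 14 / 0.7836^0.2641 = 14 / 0.9376 = 14.93
S₃ = 14.93 × 1.867^0.2641 = 14.93 × 1.179 ≈ 17.61

17.6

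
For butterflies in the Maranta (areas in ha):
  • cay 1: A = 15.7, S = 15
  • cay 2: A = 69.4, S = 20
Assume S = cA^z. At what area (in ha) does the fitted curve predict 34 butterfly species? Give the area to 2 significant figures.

z = ln(20/15) / ln(69.4/15.7) = 0.2877 / 1.4862 = 0.1936
c = 15 / 15.7^0.1936 = 15 / 1.704 = 8.803
A = (34/8.803)^(1/0.1936) ⇒ ln A = ln(3.863)/0.1936 = 6.9812
A = e^6.9812 ≈ 1076 ha

1100 ha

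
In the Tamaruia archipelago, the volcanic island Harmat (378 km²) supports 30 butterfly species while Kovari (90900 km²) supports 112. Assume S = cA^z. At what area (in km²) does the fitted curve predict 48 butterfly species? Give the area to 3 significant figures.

2670 km²

z = ln(112/30) / ln(90900/378) = 1.3173 / 5.4826 = 0.2403
c = 30 / 378^0.2403 = 30 / 4.162 = 7.208
A = (48/7.208)^(1/0.2403) ⇒ ln A = ln(6.659)/0.2403 = 7.8911
A = e^7.8911 ≈ 2673 km²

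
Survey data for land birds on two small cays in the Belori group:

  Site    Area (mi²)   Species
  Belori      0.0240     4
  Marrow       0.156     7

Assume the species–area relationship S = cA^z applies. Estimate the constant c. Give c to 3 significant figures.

12.2

z = ln(S₂/S₁) / ln(A₂/A₁) = ln(7/4) / ln(0.156/0.024) = 0.5596 / 1.8718 = 0.2990
c = S₁ / A₁^z = 4 / 0.024^0.2990 = 4 / 0.3279 = 12.2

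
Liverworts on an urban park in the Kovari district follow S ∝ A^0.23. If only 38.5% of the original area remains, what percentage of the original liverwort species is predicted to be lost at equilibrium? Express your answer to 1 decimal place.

19.7%

S_new/S_old = (A_new/A_old)^z = 0.385^0.23
= exp(0.23 × ln 0.385) = exp(0.23 × -0.9545) = exp(-0.2195) ≈ 0.8029
Fraction lost = 1 − 0.8029 = 0.1971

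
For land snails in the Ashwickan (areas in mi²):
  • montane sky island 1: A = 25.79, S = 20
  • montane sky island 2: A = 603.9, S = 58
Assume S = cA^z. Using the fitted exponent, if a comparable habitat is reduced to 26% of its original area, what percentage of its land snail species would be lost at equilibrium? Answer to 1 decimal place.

36.5%

z = ln(58/20) / ln(603.9/25.79) = 1.0647 / 3.1534 = 0.3376
S_new/S_old = (A_new/A_old)^z = 0.26^0.3376 = exp(0.3376 × -1.3471) = 0.6346
Fraction lost = 1 − 0.6346 = 0.3654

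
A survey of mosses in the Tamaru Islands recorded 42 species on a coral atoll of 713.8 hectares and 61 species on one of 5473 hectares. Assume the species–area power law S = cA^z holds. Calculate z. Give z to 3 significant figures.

Taking logs: ln S = ln c + z ln A, so z = (ln S₂ − ln S₁)/(ln A₂ − ln A₁).
z = ln(61/42) / ln(5473/713.8) = ln(1.452) / ln(7.667) = 0.3732 / 2.0370 = 0.1832

0.183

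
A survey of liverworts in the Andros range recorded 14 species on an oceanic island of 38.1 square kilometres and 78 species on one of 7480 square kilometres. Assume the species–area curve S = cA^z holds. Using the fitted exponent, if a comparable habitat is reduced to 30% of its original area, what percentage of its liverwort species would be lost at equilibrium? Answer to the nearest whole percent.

32%

z = ln(78/14) / ln(7480/38.1) = 1.7177 / 5.2798 = 0.3253
S_new/S_old = (A_new/A_old)^z = 0.3^0.3253 = exp(0.3253 × -1.2040) = 0.6759
Fraction lost = 1 − 0.6759 = 0.3241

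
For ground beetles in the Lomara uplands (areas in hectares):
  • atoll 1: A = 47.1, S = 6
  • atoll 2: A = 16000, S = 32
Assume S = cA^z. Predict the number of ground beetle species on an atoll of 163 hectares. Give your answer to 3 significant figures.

z = ln(32/6) / ln(16000/47.1) = 1.6740 / 5.8281 = 0.2872
c = 6 / 47.1^0.2872 = 6 / 3.024 = 1.984
S₃ = 1.984 × 163^0.2872 = 1.984 × 4.319 ≈ 8.571

8.57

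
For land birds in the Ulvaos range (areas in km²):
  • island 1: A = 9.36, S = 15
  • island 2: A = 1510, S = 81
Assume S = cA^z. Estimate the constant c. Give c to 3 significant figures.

7.14

z = ln(S₂/S₁) / ln(A₂/A₁) = ln(81/15) / ln(1510/9.36) = 1.6864 / 5.0834 = 0.3317
c = S₁ / A₁^z = 15 / 9.36^0.3317 = 15 / 2.1 = 7.143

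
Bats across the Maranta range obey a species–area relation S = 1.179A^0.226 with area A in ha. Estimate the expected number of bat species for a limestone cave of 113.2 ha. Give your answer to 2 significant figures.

3.4

S = 1.179 × 113.2^0.226
ln S = ln 1.179 + 0.226 × ln 113.2 = 0.1647 + 0.226 × 4.7292 = 1.2335
S = e^1.2335 ≈ 3.433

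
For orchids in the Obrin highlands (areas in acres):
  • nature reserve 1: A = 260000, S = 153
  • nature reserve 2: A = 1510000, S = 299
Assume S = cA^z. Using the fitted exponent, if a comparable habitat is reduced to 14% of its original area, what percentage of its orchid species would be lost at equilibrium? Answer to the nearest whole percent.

53%

z = ln(299/153) / ln(1510000/260000) = 0.6700 / 1.7592 = 0.3809
S_new/S_old = (A_new/A_old)^z = 0.14^0.3809 = exp(0.3809 × -1.9661) = 0.4729
Fraction lost = 1 − 0.4729 = 0.5271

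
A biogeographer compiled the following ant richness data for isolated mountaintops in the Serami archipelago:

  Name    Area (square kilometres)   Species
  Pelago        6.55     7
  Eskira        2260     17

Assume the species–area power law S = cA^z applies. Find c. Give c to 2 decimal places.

z = ln(S₂/S₁) / ln(A₂/A₁) = ln(17/7) / ln(2260/6.55) = 0.8873 / 5.8437 = 0.1518
c = S₁ / A₁^z = 7 / 6.55^0.1518 = 7 / 1.33 = 5.262

5.26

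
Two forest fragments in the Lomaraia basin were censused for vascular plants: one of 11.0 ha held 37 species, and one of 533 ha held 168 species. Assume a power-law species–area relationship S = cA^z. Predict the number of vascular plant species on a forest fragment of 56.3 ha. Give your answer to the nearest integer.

70

z = ln(168/37) / ln(533/11) = 1.5130 / 3.8806 = 0.3899
c = 37 / 11^0.3899 = 37 / 2.547 = 14.53
S₃ = 14.53 × 56.3^0.3899 = 14.53 × 4.814 ≈ 69.93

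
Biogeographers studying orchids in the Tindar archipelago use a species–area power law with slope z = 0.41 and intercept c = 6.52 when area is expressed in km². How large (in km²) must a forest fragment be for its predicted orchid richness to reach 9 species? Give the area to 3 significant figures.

9 = 6.52 × A^0.41  ⇒  A^0.41 = 9/6.52 = 1.38
ln A = ln(1.38) / 0.41 = 0.3224 / 0.41 = 0.7862
A = e^0.7862 ≈ 2.195 km²

2.20 km²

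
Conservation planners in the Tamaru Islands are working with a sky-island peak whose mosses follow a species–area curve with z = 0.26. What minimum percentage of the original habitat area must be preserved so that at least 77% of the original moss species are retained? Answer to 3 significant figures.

Need (A_new/A_old)^0.26 = 0.77, so A_new/A_old = 0.77^(1/0.26) = 0.77^3.846
ln(A_new/A_old) = ln 0.77 / 0.26 = -0.2614 / 0.26 = -1.0052
A_new/A_old = e^-1.0052 ≈ 0.366

36.6%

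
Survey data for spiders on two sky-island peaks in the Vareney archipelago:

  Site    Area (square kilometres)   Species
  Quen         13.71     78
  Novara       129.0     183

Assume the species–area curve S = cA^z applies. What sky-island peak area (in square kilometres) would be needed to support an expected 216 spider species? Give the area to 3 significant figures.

199 square kilometres

z = ln(183/78) / ln(129/13.71) = 0.8528 / 2.2417 = 0.3804
c = 78 / 13.71^0.3804 = 78 / 2.707 = 28.81
A = (216/28.81)^(1/0.3804) ⇒ ln A = ln(7.497)/0.3804 = 5.2956
A = e^5.2956 ≈ 199.5 square kilometres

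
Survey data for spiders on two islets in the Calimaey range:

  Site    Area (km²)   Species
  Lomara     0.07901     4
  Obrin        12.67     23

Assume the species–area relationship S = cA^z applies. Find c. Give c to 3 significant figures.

9.59

z = ln(S₂/S₁) / ln(A₂/A₁) = ln(23/4) / ln(12.67/0.07901) = 1.7492 / 5.0774 = 0.3445
c = S₁ / A₁^z = 4 / 0.07901^0.3445 = 4 / 0.4171 = 9.59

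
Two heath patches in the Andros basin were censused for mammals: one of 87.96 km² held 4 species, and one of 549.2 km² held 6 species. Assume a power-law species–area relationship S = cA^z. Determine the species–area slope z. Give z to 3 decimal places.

Taking logs: ln S = ln c + z ln A, so z = (ln S₂ − ln S₁)/(ln A₂ − ln A₁).
z = ln(6/4) / ln(549.2/87.96) = ln(1.5) / ln(6.244) = 0.4055 / 1.8316 = 0.2214

0.221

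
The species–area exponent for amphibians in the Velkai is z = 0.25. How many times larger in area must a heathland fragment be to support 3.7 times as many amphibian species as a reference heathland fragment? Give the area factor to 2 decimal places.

(A₂/A₁)^0.25 = 3.7, so A₂/A₁ = 3.7^(1/0.25) = 3.7^4
ln(A₂/A₁) = ln 3.7 / 0.25 = 1.3083 / 0.25 = 5.2333
A₂/A₁ = e^5.2333 ≈ 187.4

187.42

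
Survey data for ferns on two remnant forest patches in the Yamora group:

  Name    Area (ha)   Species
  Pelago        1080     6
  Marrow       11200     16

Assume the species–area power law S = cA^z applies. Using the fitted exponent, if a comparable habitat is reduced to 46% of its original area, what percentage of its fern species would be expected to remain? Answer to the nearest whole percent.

z = ln(16/6) / ln(11200/1080) = 0.9808 / 2.3390 = 0.4193
S_new/S_old = (A_new/A_old)^z = 0.46^0.4193 = exp(0.4193 × -0.7765) = 0.7221

72%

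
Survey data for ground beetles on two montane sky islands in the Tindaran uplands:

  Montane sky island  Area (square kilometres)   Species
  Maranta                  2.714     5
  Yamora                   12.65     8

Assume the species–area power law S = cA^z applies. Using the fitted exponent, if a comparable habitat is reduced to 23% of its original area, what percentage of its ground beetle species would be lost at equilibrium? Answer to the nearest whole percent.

36%

z = ln(8/5) / ln(12.65/2.714) = 0.4700 / 1.5392 = 0.3053
S_new/S_old = (A_new/A_old)^z = 0.23^0.3053 = exp(0.3053 × -1.4697) = 0.6384
Fraction lost = 1 − 0.6384 = 0.3616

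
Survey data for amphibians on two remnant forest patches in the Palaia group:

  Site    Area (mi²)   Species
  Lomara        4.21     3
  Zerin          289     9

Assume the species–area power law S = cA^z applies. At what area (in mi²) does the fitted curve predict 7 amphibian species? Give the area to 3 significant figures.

110 mi²

z = ln(9/3) / ln(289/4.21) = 1.0986 / 4.2290 = 0.2598
c = 3 / 4.21^0.2598 = 3 / 1.453 = 2.065
A = (7/2.065)^(1/0.2598) ⇒ ln A = ln(3.39)/0.2598 = 4.6990
A = e^4.6990 ≈ 109.8 mi²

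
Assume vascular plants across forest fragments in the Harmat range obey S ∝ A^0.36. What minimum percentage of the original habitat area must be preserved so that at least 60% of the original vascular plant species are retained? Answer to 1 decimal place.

24.2%

Need (A_new/A_old)^0.36 = 0.6, so A_new/A_old = 0.6^(1/0.36) = 0.6^2.778
ln(A_new/A_old) = ln 0.6 / 0.36 = -0.5108 / 0.36 = -1.4190
A_new/A_old = e^-1.4190 ≈ 0.242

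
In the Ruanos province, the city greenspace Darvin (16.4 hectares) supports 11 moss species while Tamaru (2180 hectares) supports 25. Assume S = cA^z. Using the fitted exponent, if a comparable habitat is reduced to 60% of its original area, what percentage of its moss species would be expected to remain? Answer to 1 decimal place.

z = ln(25/11) / ln(2180/16.4) = 0.8210 / 4.8898 = 0.1679
S_new/S_old = (A_new/A_old)^z = 0.6^0.1679 = exp(0.1679 × -0.5108) = 0.9178

91.8%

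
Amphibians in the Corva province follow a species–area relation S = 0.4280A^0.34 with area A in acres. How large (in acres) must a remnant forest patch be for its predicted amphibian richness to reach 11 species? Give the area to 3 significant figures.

14000 acres

11 = 0.428 × A^0.34  ⇒  A^0.34 = 11/0.428 = 25.7
ln A = ln(25.7) / 0.34 = 3.2465 / 0.34 = 9.5486
A = e^9.5486 ≈ 14025 acres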